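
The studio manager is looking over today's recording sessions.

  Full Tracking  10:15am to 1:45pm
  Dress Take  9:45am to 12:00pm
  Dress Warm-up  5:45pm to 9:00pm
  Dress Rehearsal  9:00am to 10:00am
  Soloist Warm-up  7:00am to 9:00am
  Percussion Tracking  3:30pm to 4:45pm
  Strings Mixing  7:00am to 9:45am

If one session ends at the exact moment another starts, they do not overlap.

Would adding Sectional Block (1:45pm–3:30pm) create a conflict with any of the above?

Strings Mixing: ends 9:45am at or before Sectional Block starts 1:45pm → clear.
Soloist Warm-up: ends 9:00am at or before Sectional Block starts 1:45pm → clear.
Dress Rehearsal: ends 10:00am at or before Sectional Block starts 1:45pm → clear.
Dress Take: ends 12:00pm at or before Sectional Block starts 1:45pm → clear.
Full Tracking: ends 1:45pm at or before Sectional Block starts 1:45pm → clear.
Percussion Tracking: starts 3:30pm at or after Sectional Block ends 3:30pm → clear.
Dress Warm-up: starts 5:45pm at or after Sectional Block ends 3:30pm → clear.

No — it doesn't clash with anything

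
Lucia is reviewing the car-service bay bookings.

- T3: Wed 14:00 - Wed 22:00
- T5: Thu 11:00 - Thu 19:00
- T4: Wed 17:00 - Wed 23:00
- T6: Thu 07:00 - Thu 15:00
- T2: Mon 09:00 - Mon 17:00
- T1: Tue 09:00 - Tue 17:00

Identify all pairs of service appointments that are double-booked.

T3 & T4, T5 & T6

Two intervals overlap when each starts before the other ends.
Sorted by start: T2, T1, T3, T4, T6, T5.
T1 starts after T2 ends, so nothing later overlaps T2 either.
T3 starts after T1 ends, so nothing later overlaps T1 either.
T4 starts before T3 ends → T3 and T4 overlap.
T6 starts after T3 ends, so nothing later overlaps T3 either.
T6 starts after T4 ends, so nothing later overlaps T4 either.
T5 starts before T6 ends → T6 and T5 overlap.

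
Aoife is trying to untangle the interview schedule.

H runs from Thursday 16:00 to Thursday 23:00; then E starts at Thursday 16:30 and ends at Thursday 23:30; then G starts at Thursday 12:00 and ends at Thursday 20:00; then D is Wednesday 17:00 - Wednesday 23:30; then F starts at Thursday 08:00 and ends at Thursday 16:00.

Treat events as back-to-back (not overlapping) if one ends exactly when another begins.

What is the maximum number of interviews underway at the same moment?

3

Sort all start/end points and keep a running count:
Wednesday 17:00 start D → 1
Wednesday 23:30 end D → 0
Thursday 08:00 start F → 1
Thursday 12:00 start G → 2
Thursday 16:00 end F → 1
Thursday 16:00 start H → 2
Thursday 16:30 start E → 3
Thursday 20:00 end G → 2
Thursday 23:00 end H → 1
Thursday 23:30 end E → 0
Peak is 3, at Thursday 16:30 (E, G, H).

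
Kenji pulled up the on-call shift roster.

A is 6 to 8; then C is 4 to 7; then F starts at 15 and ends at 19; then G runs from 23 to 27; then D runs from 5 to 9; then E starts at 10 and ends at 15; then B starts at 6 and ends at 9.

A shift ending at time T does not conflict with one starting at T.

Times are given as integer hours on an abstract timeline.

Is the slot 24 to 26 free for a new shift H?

C: ends 7 at or before H starts 24 → clear.
D: ends 9 at or before H starts 24 → clear.
A: ends 8 at or before H starts 24 → clear.
B: ends 9 at or before H starts 24 → clear.
E: ends 15 at or before H starts 24 → clear.
F: ends 19 at or before H starts 24 → clear.
G: starts 23 before H ends 26, and ends 27 after H starts 24 → overlap.
H overlaps G.

No — it overlaps G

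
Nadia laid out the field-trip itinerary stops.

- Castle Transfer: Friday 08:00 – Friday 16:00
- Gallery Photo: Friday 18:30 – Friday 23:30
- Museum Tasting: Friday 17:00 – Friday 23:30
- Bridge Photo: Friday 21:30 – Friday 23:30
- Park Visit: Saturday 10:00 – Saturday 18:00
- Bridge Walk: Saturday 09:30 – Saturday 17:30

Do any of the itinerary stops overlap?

Yes

Check each pair: they overlap iff neither finishes before the other starts.
Sorted by start: Castle Transfer, Museum Tasting, Gallery Photo, Bridge Photo, Bridge Walk, Park Visit.
Museum Tasting starts after Castle Transfer ends, so nothing later overlaps Castle Transfer either.
Gallery Photo starts before Museum Tasting ends → Museum Tasting and Gallery Photo overlap.
That's a conflict, so the schedule is not conflict-free.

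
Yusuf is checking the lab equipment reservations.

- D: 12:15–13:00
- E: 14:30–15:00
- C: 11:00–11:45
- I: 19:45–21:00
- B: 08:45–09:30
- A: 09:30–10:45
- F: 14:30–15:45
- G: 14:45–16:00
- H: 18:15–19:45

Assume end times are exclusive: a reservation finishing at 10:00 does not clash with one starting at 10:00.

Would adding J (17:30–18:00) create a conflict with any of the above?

No — it doesn't clash with anything

B: ends 09:30 at or before J starts 17:30 → clear.
A: ends 10:45 at or before J starts 17:30 → clear.
C: ends 11:45 at or before J starts 17:30 → clear.
D: ends 13:00 at or before J starts 17:30 → clear.
E: ends 15:00 at or before J starts 17:30 → clear.
F: ends 15:45 at or before J starts 17:30 → clear.
G: ends 16:00 at or before J starts 17:30 → clear.
H: starts 18:15 at or after J ends 18:00 → clear.
I: starts 19:45 at or after J ends 18:00 → clear.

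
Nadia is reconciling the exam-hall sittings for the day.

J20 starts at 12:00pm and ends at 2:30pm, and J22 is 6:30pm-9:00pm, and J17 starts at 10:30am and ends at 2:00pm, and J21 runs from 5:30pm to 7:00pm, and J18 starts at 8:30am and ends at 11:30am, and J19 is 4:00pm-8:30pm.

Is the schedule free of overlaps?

Sorted by start: J18, J17, J20, J19, J21, J22.
J17 starts before J18 ends → J18 and J17 overlap.
That's a conflict, so the schedule is not conflict-free.

No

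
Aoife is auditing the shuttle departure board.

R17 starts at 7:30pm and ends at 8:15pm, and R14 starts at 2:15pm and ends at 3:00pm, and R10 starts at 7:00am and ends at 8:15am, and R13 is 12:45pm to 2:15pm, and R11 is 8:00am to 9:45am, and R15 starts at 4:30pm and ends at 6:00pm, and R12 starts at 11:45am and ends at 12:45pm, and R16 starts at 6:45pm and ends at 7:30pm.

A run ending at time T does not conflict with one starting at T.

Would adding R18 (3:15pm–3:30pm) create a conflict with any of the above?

R10: ends 8:15am at or before R18 starts 3:15pm → clear.
R11: ends 9:45am at or before R18 starts 3:15pm → clear.
R12: ends 12:45pm at or before R18 starts 3:15pm → clear.
R13: ends 2:15pm at or before R18 starts 3:15pm → clear.
R14: ends 3:00pm at or before R18 starts 3:15pm → clear.
R15: starts 4:30pm at or after R18 ends 3:30pm → clear.
R16: starts 6:45pm at or after R18 ends 3:30pm → clear.
R17: starts 7:30pm at or after R18 ends 3:30pm → clear.

No — it doesn't clash with anything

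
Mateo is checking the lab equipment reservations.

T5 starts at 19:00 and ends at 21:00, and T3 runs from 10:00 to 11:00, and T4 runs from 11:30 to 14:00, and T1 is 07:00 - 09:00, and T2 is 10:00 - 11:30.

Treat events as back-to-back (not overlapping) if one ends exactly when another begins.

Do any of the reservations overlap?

Sorted by start: T1, T2, T3, T4, T5.
T2 starts after T1 ends; T1 is clear from here.
T3 starts before T2 ends → T2 and T3 overlap.
That's a conflict, so the schedule is not conflict-free.

Yes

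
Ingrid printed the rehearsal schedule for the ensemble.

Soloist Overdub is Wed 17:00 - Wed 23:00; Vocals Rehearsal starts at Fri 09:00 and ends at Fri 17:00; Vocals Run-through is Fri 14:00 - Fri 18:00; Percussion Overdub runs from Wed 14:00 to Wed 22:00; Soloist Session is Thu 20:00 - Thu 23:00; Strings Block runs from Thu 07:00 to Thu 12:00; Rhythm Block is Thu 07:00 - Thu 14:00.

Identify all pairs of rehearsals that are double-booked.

Percussion Overdub & Soloist Overdub, Rhythm Block & Strings Block, Vocals Rehearsal & Vocals Run-through

Check each pair: they overlap iff neither finishes before the other starts.
Sorted by start: Percussion Overdub, Soloist Overdub, Rhythm Block, Strings Block, Soloist Session, Vocals Rehearsal, Vocals Run-through.
Soloist Overdub starts before Percussion Overdub ends → Percussion Overdub and Soloist Overdub overlap.
Rhythm Block starts after Percussion Overdub ends; Percussion Overdub is clear from here.
Rhythm Block starts after Soloist Overdub ends; Soloist Overdub is clear from here.
Strings Block starts before Rhythm Block ends → Rhythm Block and Strings Block overlap.
Soloist Session starts after Rhythm Block ends; Rhythm Block is clear from here.
Soloist Session starts after Strings Block ends; Strings Block is clear from here.
Vocals Rehearsal starts after Soloist Session ends; Soloist Session is clear from here.
Vocals Run-through starts before Vocals Rehearsal ends → Vocals Rehearsal and Vocals Run-through overlap.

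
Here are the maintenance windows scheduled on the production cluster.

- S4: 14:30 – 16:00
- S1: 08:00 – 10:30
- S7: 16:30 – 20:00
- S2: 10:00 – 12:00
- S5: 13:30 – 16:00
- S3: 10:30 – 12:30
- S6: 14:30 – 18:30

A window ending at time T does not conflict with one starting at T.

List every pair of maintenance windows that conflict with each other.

Sorted by start: S1, S2, S3, S5, S4, S6, S7.
S2 starts before S1 ends → S1 and S2 overlap.
S3 starts exactly when S1 ends (back-to-back, no overlap); S1 is clear from here.
S3 starts before S2 ends → S2 and S3 overlap.
S5 starts after S2 ends; S2 is clear from here.
S5 starts after S3 ends; S3 is clear from here.
S4 starts before S5 ends → S5 and S4 overlap.
S6 starts before S5 ends → S5 and S6 overlap.
S7 starts after S5 ends.
S6 starts before S4 ends → S4 and S6 overlap.
S7 starts after S4 ends.
S7 starts before S6 ends → S6 and S7 overlap.

S1 & S2, S2 & S3, S4 & S5, S4 & S6, S5 & S6, S6 & S7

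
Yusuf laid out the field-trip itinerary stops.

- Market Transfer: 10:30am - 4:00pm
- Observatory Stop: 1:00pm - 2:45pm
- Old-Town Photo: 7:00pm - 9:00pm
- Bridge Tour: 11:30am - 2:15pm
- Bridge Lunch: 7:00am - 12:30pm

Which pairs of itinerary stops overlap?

Sorted by start: Bridge Lunch, Market Transfer, Bridge Tour, Observatory Stop, Old-Town Photo.
Market Transfer starts before Bridge Lunch ends → Bridge Lunch and Market Transfer overlap.
Bridge Tour starts before Bridge Lunch ends → Bridge Lunch and Bridge Tour overlap.
Observatory Stop starts after Bridge Lunch ends — done with Bridge Lunch.
Bridge Tour starts before Market Transfer ends → Market Transfer and Bridge Tour overlap.
Observatory Stop starts before Market Transfer ends → Market Transfer and Observatory Stop overlap.
Old-Town Photo starts after Market Transfer ends.
Observatory Stop starts before Bridge Tour ends → Bridge Tour and Observatory Stop overlap.
Old-Town Photo starts after Bridge Tour ends.
Old-Town Photo starts after Observatory Stop ends.

Bridge Lunch & Bridge Tour, Bridge Lunch & Market Transfer, Bridge Tour & Market Transfer, Bridge Tour & Observatory Stop, Market Transfer & Observatory Stop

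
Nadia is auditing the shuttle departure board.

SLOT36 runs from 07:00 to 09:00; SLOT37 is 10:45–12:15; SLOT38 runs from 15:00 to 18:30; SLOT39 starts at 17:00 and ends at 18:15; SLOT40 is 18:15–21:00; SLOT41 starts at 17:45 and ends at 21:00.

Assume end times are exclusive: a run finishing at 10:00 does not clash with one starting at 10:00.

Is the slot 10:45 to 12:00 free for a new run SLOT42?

SLOT36: ends 09:00 at or before SLOT42 starts 10:45 → clear.
SLOT37: starts 10:45 before SLOT42 ends 12:00, and ends 12:15 after SLOT42 starts 10:45 → overlap.
SLOT38: starts 15:00 at or after SLOT42 ends 12:00 → clear.
SLOT39: starts 17:00 at or after SLOT42 ends 12:00 → clear.
SLOT41: starts 17:45 at or after SLOT42 ends 12:00 → clear.
SLOT40: starts 18:15 at or after SLOT42 ends 12:00 → clear.
SLOT42 overlaps SLOT37.

No — it overlaps SLOT37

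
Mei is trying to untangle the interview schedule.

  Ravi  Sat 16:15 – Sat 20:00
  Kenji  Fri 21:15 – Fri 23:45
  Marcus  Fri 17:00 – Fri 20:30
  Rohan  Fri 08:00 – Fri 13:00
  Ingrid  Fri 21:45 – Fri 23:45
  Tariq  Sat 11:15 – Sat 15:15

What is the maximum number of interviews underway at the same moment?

2

Walk through starts and ends in time order (an end at T is processed before a start at T):
Fri 08:00 start Rohan → 1
Fri 13:00 end Rohan → 0
Fri 17:00 start Marcus → 1
Fri 20:30 end Marcus → 0
Fri 21:15 start Kenji → 1
Fri 21:45 start Ingrid → 2
Fri 23:45 end Ingrid → 1
Fri 23:45 end Kenji → 0
Sat 11:15 start Tariq → 1
Sat 15:15 end Tariq → 0
Sat 16:15 start Ravi → 1
Sat 20:00 end Ravi → 0
Peak is 2, at Fri 21:45 (Ingrid, Kenji).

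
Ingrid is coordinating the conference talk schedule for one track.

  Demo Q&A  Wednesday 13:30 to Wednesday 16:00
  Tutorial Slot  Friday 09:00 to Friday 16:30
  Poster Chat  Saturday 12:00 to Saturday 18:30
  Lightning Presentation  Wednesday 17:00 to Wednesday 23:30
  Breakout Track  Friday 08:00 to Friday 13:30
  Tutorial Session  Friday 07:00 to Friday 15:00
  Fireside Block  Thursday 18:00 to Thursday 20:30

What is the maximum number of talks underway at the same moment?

Sort all start/end points and keep a running count:
Wednesday 13:30 start Demo Q&A → 1
Wednesday 16:00 end Demo Q&A → 0
Wednesday 17:00 start Lightning Presentation → 1
Wednesday 23:30 end Lightning Presentation → 0
Thursday 18:00 start Fireside Block → 1
Thursday 20:30 end Fireside Block → 0
Friday 07:00 start Tutorial Session → 1
Friday 08:00 start Breakout Track → 2
Friday 09:00 start Tutorial Slot → 3
Friday 13:30 end Breakout Track → 2
Friday 15:00 end Tutorial Session → 1
Friday 16:30 end Tutorial Slot → 0
Saturday 12:00 start Poster Chat → 1
Saturday 18:30 end Poster Chat → 0
Peak is 3, at Friday 09:00 (Breakout Track, Tutorial Session, Tutorial Slot).

3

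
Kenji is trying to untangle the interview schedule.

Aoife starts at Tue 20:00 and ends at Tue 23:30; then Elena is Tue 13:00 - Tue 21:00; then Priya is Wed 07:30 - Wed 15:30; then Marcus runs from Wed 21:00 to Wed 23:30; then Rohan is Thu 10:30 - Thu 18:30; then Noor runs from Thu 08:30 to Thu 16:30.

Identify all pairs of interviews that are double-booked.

Aoife & Elena, Noor & Rohan

Sorted by start: Elena, Aoife, Priya, Marcus, Noor, Rohan.
Aoife starts before Elena ends → Elena and Aoife overlap.
Priya starts after Elena ends, so nothing later overlaps Elena either.
Priya starts after Aoife ends, so nothing later overlaps Aoife either.
Marcus starts after Priya ends, so nothing later overlaps Priya either.
Noor starts after Marcus ends, so nothing later overlaps Marcus either.
Rohan starts before Noor ends → Noor and Rohan overlap.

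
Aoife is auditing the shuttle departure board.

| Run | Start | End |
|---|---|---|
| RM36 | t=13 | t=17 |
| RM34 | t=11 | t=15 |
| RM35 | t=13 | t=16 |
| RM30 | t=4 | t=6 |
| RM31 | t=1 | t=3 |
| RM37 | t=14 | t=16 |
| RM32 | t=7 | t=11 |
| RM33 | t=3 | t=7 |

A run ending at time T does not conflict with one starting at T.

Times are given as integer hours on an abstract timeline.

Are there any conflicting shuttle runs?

Yes

Sorted by start: RM31, RM33, RM30, RM32, RM34, RM35, RM36, RM37.
RM33 starts exactly when RM31 ends (back-to-back, no overlap) — done with RM31.
RM30 starts before RM33 ends → RM33 and RM30 overlap.
That's a conflict, so the schedule is not conflict-free.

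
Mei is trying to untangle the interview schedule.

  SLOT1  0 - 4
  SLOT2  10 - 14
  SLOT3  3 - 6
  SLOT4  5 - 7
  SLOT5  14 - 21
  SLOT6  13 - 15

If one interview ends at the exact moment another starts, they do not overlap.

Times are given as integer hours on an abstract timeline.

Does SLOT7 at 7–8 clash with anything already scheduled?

SLOT1: ends 4 at or before SLOT7 starts 7 → clear.
SLOT3: ends 6 at or before SLOT7 starts 7 → clear.
SLOT4: ends 7 at or before SLOT7 starts 7 → clear.
SLOT2: starts 10 at or after SLOT7 ends 8 → clear.
SLOT6: starts 13 at or after SLOT7 ends 8 → clear.
SLOT5: starts 14 at or after SLOT7 ends 8 → clear.

No — it doesn't clash with anything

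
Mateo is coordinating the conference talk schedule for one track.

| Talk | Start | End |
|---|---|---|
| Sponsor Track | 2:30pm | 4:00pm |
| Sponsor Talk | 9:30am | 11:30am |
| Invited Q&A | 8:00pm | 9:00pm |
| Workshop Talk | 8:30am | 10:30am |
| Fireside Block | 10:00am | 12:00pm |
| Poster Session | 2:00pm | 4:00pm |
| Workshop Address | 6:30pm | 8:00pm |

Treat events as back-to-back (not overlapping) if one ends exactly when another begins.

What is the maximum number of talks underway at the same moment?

3

Walk through starts and ends in time order (an end at T is processed before a start at T):
8:30am start Workshop Talk → 1
9:30am start Sponsor Talk → 2
10:00am start Fireside Block → 3
10:30am end Workshop Talk → 2
11:30am end Sponsor Talk → 1
12:00pm end Fireside Block → 0
2:00pm start Poster Session → 1
2:30pm start Sponsor Track → 2
4:00pm end Poster Session → 1
4:00pm end Sponsor Track → 0
6:30pm start Workshop Address → 1
8:00pm end Workshop Address → 0
8:00pm start Invited Q&A → 1
9:00pm end Invited Q&A → 0
Peak is 3, at 10:00am (Fireside Block, Sponsor Talk, Workshop Talk).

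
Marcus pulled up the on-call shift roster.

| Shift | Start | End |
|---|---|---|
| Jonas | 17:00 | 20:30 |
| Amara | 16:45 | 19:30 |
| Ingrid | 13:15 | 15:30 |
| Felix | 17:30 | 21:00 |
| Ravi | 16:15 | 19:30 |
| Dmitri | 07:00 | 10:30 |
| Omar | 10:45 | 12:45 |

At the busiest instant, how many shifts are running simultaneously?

Sweep the timeline, counting +1 at each start and −1 at each end (ends before starts at a tie):
07:00 start Dmitri → 1
10:30 end Dmitri → 0
10:45 start Omar → 1
12:45 end Omar → 0
13:15 start Ingrid → 1
15:30 end Ingrid → 0
16:15 start Ravi → 1
16:45 start Amara → 2
17:00 start Jonas → 3
17:30 start Felix → 4
19:30 end Amara → 3
19:30 end Ravi → 2
20:30 end Jonas → 1
21:00 end Felix → 0
Peak is 4, at 17:30 (Amara, Felix, Jonas, Ravi).

4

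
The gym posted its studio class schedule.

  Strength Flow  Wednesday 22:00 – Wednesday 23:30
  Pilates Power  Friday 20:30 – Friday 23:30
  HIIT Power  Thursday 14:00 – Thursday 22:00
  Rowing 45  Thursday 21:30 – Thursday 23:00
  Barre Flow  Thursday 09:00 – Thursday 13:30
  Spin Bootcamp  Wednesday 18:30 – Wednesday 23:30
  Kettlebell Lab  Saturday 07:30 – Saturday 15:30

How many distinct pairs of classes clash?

Check each pair: they overlap iff neither finishes before the other starts.
Sorted by start: Spin Bootcamp, Strength Flow, Barre Flow, HIIT Power, Rowing 45, Pilates Power, Kettlebell Lab.
Strength Flow starts before Spin Bootcamp ends → Spin Bootcamp and Strength Flow overlap.
Barre Flow starts after Spin Bootcamp ends, so Spin Bootcamp has no further overlaps.
Barre Flow starts after Strength Flow ends, so Strength Flow has no further overlaps.
HIIT Power starts after Barre Flow ends, so Barre Flow has no further overlaps.
Rowing 45 starts before HIIT Power ends → HIIT Power and Rowing 45 overlap.
Pilates Power starts after HIIT Power ends, so HIIT Power has no further overlaps.
Pilates Power starts after Rowing 45 ends, so Rowing 45 has no further overlaps.
Kettlebell Lab starts after Pilates Power ends.
Overlapping pairs: HIIT Power & Rowing 45, Spin Bootcamp & Strength Flow — 2 in total.

2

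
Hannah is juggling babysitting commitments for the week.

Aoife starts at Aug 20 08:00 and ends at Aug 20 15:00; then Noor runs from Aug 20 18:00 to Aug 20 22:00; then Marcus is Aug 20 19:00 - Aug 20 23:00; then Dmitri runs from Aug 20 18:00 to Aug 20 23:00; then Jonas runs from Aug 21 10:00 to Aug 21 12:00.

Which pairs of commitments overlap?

Dmitri & Marcus, Dmitri & Noor, Marcus & Noor

Sorted by start: Aoife, Noor, Dmitri, Marcus, Jonas.
Noor starts after Aoife ends, so nothing later overlaps Aoife either.
Dmitri starts before Noor ends → Noor and Dmitri overlap.
Marcus starts before Noor ends → Noor and Marcus overlap.
Jonas starts after Noor ends.
Marcus starts before Dmitri ends → Dmitri and Marcus overlap.
Jonas starts after Dmitri ends.
Jonas starts after Marcus ends.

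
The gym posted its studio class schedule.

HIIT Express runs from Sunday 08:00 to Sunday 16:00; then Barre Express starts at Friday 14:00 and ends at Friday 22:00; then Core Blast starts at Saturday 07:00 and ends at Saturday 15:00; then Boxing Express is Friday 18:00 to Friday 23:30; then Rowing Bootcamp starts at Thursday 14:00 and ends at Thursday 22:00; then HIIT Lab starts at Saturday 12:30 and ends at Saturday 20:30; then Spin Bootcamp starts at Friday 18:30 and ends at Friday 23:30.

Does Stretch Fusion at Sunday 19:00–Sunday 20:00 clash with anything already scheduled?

No — it doesn't clash with anything

Rowing Bootcamp: ends Thursday 22:00 at or before Stretch Fusion starts Sunday 19:00 → clear.
Barre Express: ends Friday 22:00 at or before Stretch Fusion starts Sunday 19:00 → clear.
Boxing Express: ends Friday 23:30 at or before Stretch Fusion starts Sunday 19:00 → clear.
Spin Bootcamp: ends Friday 23:30 at or before Stretch Fusion starts Sunday 19:00 → clear.
Core Blast: ends Saturday 15:00 at or before Stretch Fusion starts Sunday 19:00 → clear.
HIIT Lab: ends Saturday 20:30 at or before Stretch Fusion starts Sunday 19:00 → clear.
HIIT Express: ends Sunday 16:00 at or before Stretch Fusion starts Sunday 19:00 → clear.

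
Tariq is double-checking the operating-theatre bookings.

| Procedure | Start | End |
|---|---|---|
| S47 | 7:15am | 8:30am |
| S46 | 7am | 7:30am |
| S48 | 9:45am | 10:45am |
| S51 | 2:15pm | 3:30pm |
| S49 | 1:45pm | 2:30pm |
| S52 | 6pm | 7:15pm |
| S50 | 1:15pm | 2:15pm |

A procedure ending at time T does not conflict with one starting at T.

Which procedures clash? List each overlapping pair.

Sorted by start: S46, S47, S48, S50, S49, S51, S52.
S47 starts before S46 ends → S46 and S47 overlap.
S48 starts after S46 ends; S46 is clear from here.
S48 starts after S47 ends; S47 is clear from here.
S50 starts after S48 ends; S48 is clear from here.
S49 starts before S50 ends → S50 and S49 overlap.
S51 starts exactly when S50 ends (back-to-back, no overlap); S50 is clear from here.
S51 starts before S49 ends → S49 and S51 overlap.
S52 starts after S49 ends.
S52 starts after S51 ends.

S46 & S47, S49 & S50, S49 & S51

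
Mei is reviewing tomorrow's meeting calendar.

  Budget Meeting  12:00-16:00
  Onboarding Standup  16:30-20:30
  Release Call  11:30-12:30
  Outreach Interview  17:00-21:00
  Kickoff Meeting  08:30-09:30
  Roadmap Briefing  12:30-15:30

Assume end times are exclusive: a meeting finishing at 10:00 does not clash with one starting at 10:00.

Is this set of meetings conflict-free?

Two intervals overlap when each starts before the other ends.
Sorted by start: Kickoff Meeting, Release Call, Budget Meeting, Roadmap Briefing, Onboarding Standup, Outreach Interview.
Release Call starts after Kickoff Meeting ends, so Kickoff Meeting has no further overlaps.
Budget Meeting starts before Release Call ends → Release Call and Budget Meeting overlap.
That's a conflict, so the schedule is not conflict-free.

No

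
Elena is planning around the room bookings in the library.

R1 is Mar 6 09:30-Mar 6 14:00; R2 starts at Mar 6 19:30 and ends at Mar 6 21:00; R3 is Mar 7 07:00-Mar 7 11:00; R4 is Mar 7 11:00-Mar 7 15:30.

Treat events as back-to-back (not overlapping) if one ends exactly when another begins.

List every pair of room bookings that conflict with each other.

no overlapping pairs

Sorted by start: R1, R2, R3, R4.
R2 starts after R1 ends; R1 is clear from here.
R3 starts after R2 ends; R2 is clear from here.
R4 starts exactly when R3 ends (back-to-back, no overlap).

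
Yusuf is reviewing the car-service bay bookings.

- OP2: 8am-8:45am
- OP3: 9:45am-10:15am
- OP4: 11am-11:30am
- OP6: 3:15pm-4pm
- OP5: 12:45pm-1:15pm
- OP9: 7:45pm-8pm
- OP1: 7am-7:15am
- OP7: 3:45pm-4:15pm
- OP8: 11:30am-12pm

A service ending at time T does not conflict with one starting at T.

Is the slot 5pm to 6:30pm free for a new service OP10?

OP1: ends 7:15am at or before OP10 starts 5pm → clear.
OP2: ends 8:45am at or before OP10 starts 5pm → clear.
OP3: ends 10:15am at or before OP10 starts 5pm → clear.
OP4: ends 11:30am at or before OP10 starts 5pm → clear.
OP8: ends 12pm at or before OP10 starts 5pm → clear.
OP5: ends 1:15pm at or before OP10 starts 5pm → clear.
OP6: ends 4pm at or before OP10 starts 5pm → clear.
OP7: ends 4:15pm at or before OP10 starts 5pm → clear.
OP9: starts 7:45pm at or after OP10 ends 6:30pm → clear.

Yes — the slot is free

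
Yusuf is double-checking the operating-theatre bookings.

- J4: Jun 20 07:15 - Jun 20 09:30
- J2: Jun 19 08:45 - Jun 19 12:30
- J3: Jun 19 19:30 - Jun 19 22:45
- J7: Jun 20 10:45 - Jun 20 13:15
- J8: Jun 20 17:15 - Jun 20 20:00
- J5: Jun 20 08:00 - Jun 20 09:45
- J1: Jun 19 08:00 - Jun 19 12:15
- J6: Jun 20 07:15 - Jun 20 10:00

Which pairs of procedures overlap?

Sorted by start: J1, J2, J3, J4, J6, J5, J7, J8.
J2 starts before J1 ends → J1 and J2 overlap.
J3 starts after J1 ends, so nothing later overlaps J1 either.
J3 starts after J2 ends, so nothing later overlaps J2 either.
J4 starts after J3 ends, so nothing later overlaps J3 either.
J6 starts before J4 ends → J4 and J6 overlap.
J5 starts before J4 ends → J4 and J5 overlap.
J7 starts after J4 ends, so nothing later overlaps J4 either.
J5 starts before J6 ends → J6 and J5 overlap.
J7 starts after J6 ends, so nothing later overlaps J6 either.
J7 starts after J5 ends, so nothing later overlaps J5 either.
J8 starts after J7 ends.

J1 & J2, J4 & J5, J4 & J6, J5 & J6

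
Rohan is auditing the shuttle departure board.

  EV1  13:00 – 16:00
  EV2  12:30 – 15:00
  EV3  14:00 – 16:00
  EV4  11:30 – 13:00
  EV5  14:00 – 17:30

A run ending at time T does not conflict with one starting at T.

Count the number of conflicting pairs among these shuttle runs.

Two intervals overlap when each starts before the other ends.
Sorted by start: EV4, EV2, EV1, EV3, EV5.
EV2 starts before EV4 ends → EV4 and EV2 overlap.
EV1 starts exactly when EV4 ends (back-to-back, no overlap) — done with EV4.
EV1 starts before EV2 ends → EV2 and EV1 overlap.
EV3 starts before EV2 ends → EV2 and EV3 overlap.
EV5 starts before EV2 ends → EV2 and EV5 overlap.
EV3 starts before EV1 ends → EV1 and EV3 overlap.
EV5 starts before EV1 ends → EV1 and EV5 overlap.
EV5 starts before EV3 ends → EV3 and EV5 overlap.
Overlapping pairs: EV1 & EV2, EV1 & EV3, EV1 & EV5, EV2 & EV3, EV2 & EV4, EV2 & EV5, EV3 & EV5 — 7 in total.

7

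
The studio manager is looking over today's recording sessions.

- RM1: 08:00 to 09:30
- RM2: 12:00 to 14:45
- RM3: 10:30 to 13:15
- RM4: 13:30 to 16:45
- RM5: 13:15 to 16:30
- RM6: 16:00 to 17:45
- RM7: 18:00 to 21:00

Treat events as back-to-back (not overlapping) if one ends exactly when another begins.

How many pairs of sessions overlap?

Two intervals overlap when each starts before the other ends.
Sorted by start: RM1, RM3, RM2, RM5, RM4, RM6, RM7.
RM3 starts after RM1 ends; RM1 is clear from here.
RM2 starts before RM3 ends → RM3 and RM2 overlap.
RM5 starts exactly when RM3 ends (back-to-back, no overlap); RM3 is clear from here.
RM5 starts before RM2 ends → RM2 and RM5 overlap.
RM4 starts before RM2 ends → RM2 and RM4 overlap.
RM6 starts after RM2 ends; RM2 is clear from here.
RM4 starts before RM5 ends → RM5 and RM4 overlap.
RM6 starts before RM5 ends → RM5 and RM6 overlap.
RM7 starts after RM5 ends.
RM6 starts before RM4 ends → RM4 and RM6 overlap.
RM7 starts after RM4 ends.
RM7 starts after RM6 ends.
Overlapping pairs: RM2 & RM3, RM2 & RM4, RM2 & RM5, RM4 & RM5, RM4 & RM6, RM5 & RM6 — 6 in total.

6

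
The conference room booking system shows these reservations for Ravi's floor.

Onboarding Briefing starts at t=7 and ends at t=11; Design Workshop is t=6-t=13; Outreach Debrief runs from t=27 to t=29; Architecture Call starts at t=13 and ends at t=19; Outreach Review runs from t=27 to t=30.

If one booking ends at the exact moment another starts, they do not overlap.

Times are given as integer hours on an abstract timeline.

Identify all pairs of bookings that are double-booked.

Design Workshop & Onboarding Briefing, Outreach Debrief & Outreach Review

Sorted by start: Design Workshop, Onboarding Briefing, Architecture Call, Outreach Review, Outreach Debrief.
Onboarding Briefing starts before Design Workshop ends → Design Workshop and Onboarding Briefing overlap.
Architecture Call starts exactly when Design Workshop ends (back-to-back, no overlap); Design Workshop is clear from here.
Architecture Call starts after Onboarding Briefing ends; Onboarding Briefing is clear from here.
Outreach Review starts after Architecture Call ends; Architecture Call is clear from here.
Outreach Debrief starts before Outreach Review ends → Outreach Review and Outreach Debrief overlap.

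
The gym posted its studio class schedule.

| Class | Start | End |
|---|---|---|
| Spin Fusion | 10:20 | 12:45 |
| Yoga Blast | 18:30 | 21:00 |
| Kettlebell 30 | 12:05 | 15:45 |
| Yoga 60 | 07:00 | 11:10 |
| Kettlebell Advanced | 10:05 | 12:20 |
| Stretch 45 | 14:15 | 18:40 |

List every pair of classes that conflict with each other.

Sorted by start: Yoga 60, Kettlebell Advanced, Spin Fusion, Kettlebell 30, Stretch 45, Yoga Blast.
Kettlebell Advanced starts before Yoga 60 ends → Yoga 60 and Kettlebell Advanced overlap.
Spin Fusion starts before Yoga 60 ends → Yoga 60 and Spin Fusion overlap.
Kettlebell 30 starts after Yoga 60 ends — done with Yoga 60.
Spin Fusion starts before Kettlebell Advanced ends → Kettlebell Advanced and Spin Fusion overlap.
Kettlebell 30 starts before Kettlebell Advanced ends → Kettlebell Advanced and Kettlebell 30 overlap.
Stretch 45 starts after Kettlebell Advanced ends — done with Kettlebell Advanced.
Kettlebell 30 starts before Spin Fusion ends → Spin Fusion and Kettlebell 30 overlap.
Stretch 45 starts after Spin Fusion ends — done with Spin Fusion.
Stretch 45 starts before Kettlebell 30 ends → Kettlebell 30 and Stretch 45 overlap.
Yoga Blast starts after Kettlebell 30 ends.
Yoga Blast starts before Stretch 45 ends → Stretch 45 and Yoga Blast overlap.

Kettlebell 30 & Kettlebell Advanced, Kettlebell 30 & Spin Fusion, Kettlebell 30 & Stretch 45, Kettlebell Advanced & Spin Fusion, Kettlebell Advanced & Yoga 60, Spin Fusion & Yoga 60, Stretch 45 & Yoga Blast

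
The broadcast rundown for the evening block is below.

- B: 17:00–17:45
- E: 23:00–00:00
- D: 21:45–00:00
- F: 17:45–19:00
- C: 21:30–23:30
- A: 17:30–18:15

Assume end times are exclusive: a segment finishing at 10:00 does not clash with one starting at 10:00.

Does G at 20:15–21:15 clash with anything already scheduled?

B: ends 17:45 at or before G starts 20:15 → clear.
A: ends 18:15 at or before G starts 20:15 → clear.
F: ends 19:00 at or before G starts 20:15 → clear.
C: starts 21:30 at or after G ends 21:15 → clear.
D: starts 21:45 at or after G ends 21:15 → clear.
E: starts 23:00 at or after G ends 21:15 → clear.

No — it doesn't clash with anything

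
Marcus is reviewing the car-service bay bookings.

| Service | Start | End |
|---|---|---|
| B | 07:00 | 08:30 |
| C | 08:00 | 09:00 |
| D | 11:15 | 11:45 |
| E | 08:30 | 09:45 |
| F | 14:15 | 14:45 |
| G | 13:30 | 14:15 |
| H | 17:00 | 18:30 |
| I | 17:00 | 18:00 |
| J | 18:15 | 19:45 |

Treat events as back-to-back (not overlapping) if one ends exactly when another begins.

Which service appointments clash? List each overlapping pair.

B & C, C & E, H & I, H & J

Two intervals overlap when each starts before the other ends.
Sorted by start: B, C, E, D, G, F, H, I, J.
C starts before B ends → B and C overlap.
E starts exactly when B ends (back-to-back, no overlap), so B has no further overlaps.
E starts before C ends → C and E overlap.
D starts after C ends, so C has no further overlaps.
D starts after E ends, so E has no further overlaps.
G starts after D ends, so D has no further overlaps.
F starts exactly when G ends (back-to-back, no overlap), so G has no further overlaps.
H starts after F ends, so F has no further overlaps.
I starts before H ends → H and I overlap.
J starts before H ends → H and J overlap.
J starts after I ends.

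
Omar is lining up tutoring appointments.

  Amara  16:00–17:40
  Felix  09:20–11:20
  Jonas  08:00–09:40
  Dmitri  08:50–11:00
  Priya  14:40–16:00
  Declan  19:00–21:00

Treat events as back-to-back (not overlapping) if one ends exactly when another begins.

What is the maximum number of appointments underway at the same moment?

3

Sweep the timeline, counting +1 at each start and −1 at each end (ends before starts at a tie):
08:00 start Jonas → 1
08:50 start Dmitri → 2
09:20 start Felix → 3
09:40 end Jonas → 2
11:00 end Dmitri → 1
11:20 end Felix → 0
14:40 start Priya → 1
16:00 end Priya → 0
16:00 start Amara → 1
17:40 end Amara → 0
19:00 start Declan → 1
21:00 end Declan → 0
Peak is 3, at 09:20 (Dmitri, Felix, Jonas).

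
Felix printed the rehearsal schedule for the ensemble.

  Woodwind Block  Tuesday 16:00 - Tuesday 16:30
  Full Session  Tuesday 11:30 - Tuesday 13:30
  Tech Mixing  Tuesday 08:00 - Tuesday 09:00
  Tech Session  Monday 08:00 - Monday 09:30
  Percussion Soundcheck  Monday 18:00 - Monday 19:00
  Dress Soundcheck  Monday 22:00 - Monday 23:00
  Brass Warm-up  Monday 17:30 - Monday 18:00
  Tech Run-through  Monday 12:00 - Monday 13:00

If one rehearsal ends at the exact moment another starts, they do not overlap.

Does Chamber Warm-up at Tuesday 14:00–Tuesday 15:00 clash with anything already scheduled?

No — it doesn't clash with anything

Tech Session: ends Monday 09:30 at or before Chamber Warm-up starts Tuesday 14:00 → clear.
Tech Run-through: ends Monday 13:00 at or before Chamber Warm-up starts Tuesday 14:00 → clear.
Brass Warm-up: ends Monday 18:00 at or before Chamber Warm-up starts Tuesday 14:00 → clear.
Percussion Soundcheck: ends Monday 19:00 at or before Chamber Warm-up starts Tuesday 14:00 → clear.
Dress Soundcheck: ends Monday 23:00 at or before Chamber Warm-up starts Tuesday 14:00 → clear.
Tech Mixing: ends Tuesday 09:00 at or before Chamber Warm-up starts Tuesday 14:00 → clear.
Full Session: ends Tuesday 13:30 at or before Chamber Warm-up starts Tuesday 14:00 → clear.
Woodwind Block: starts Tuesday 16:00 at or after Chamber Warm-up ends Tuesday 15:00 → clear.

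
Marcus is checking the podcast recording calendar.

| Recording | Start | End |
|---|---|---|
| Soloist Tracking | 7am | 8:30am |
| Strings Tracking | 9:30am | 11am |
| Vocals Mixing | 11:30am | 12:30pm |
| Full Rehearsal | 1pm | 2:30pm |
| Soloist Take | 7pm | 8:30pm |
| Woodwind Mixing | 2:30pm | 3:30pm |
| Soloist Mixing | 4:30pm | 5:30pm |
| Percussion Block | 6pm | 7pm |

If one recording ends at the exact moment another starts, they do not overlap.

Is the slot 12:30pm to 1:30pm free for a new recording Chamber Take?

Soloist Tracking: ends 8:30am at or before Chamber Take starts 12:30pm → clear.
Strings Tracking: ends 11am at or before Chamber Take starts 12:30pm → clear.
Vocals Mixing: ends 12:30pm at or before Chamber Take starts 12:30pm → clear.
Full Rehearsal: starts 1pm before Chamber Take ends 1:30pm, and ends 2:30pm after Chamber Take starts 12:30pm → overlap.
Woodwind Mixing: starts 2:30pm at or after Chamber Take ends 1:30pm → clear.
Soloist Mixing: starts 4:30pm at or after Chamber Take ends 1:30pm → clear.
Percussion Block: starts 6pm at or after Chamber Take ends 1:30pm → clear.
Soloist Take: starts 7pm at or after Chamber Take ends 1:30pm → clear.
Chamber Take overlaps Full Rehearsal.

No — it overlaps Full Rehearsal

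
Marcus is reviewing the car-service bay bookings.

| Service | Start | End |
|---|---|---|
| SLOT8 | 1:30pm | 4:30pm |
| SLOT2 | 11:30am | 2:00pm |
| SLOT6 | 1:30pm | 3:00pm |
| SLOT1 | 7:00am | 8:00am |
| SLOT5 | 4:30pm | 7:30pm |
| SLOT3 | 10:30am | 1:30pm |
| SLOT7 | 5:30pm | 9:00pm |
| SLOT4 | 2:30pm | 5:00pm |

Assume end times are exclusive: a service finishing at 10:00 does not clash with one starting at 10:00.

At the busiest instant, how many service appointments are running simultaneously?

Walk through starts and ends in time order (an end at T is processed before a start at T):
7:00am start SLOT1 → 1
8:00am end SLOT1 → 0
10:30am start SLOT3 → 1
11:30am start SLOT2 → 2
1:30pm end SLOT3 → 1
1:30pm start SLOT6 → 2
1:30pm start SLOT8 → 3
2:00pm end SLOT2 → 2
2:30pm start SLOT4 → 3
3:00pm end SLOT6 → 2
4:30pm end SLOT8 → 1
4:30pm start SLOT5 → 2
5:00pm end SLOT4 → 1
5:30pm start SLOT7 → 2
7:30pm end SLOT5 → 1
9:00pm end SLOT7 → 0
Peak is 3, at 1:30pm (SLOT2, SLOT6, SLOT8).

3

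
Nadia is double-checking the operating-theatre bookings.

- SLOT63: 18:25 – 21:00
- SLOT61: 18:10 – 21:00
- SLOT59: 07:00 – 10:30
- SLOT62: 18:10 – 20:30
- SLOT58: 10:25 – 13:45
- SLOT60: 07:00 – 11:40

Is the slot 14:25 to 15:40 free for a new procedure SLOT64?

SLOT59: ends 10:30 at or before SLOT64 starts 14:25 → clear.
SLOT60: ends 11:40 at or before SLOT64 starts 14:25 → clear.
SLOT58: ends 13:45 at or before SLOT64 starts 14:25 → clear.
SLOT61: starts 18:10 at or after SLOT64 ends 15:40 → clear.
SLOT62: starts 18:10 at or after SLOT64 ends 15:40 → clear.
SLOT63: starts 18:25 at or after SLOT64 ends 15:40 → clear.

Yes — the slot is free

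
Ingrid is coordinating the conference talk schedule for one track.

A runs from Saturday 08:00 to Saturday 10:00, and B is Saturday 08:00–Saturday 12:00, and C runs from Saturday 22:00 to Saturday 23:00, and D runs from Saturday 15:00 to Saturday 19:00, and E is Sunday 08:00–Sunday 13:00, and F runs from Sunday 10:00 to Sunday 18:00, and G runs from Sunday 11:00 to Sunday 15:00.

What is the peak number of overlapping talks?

3

Sort all start/end points and keep a running count:
Saturday 08:00 start A → 1
Saturday 08:00 start B → 2
Saturday 10:00 end A → 1
Saturday 12:00 end B → 0
Saturday 15:00 start D → 1
Saturday 19:00 end D → 0
Saturday 22:00 start C → 1
Saturday 23:00 end C → 0
Sunday 08:00 start E → 1
Sunday 10:00 start F → 2
Sunday 11:00 start G → 3
Sunday 13:00 end E → 2
Sunday 15:00 end G → 1
Sunday 18:00 end F → 0
Peak is 3, at Sunday 11:00 (E, F, G).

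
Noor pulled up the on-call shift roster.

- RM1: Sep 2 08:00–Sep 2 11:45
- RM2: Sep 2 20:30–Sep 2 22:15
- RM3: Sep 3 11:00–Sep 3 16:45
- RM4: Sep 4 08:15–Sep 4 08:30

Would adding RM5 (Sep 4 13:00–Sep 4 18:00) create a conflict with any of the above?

No — it doesn't clash with anything

RM1: ends Sep 2 11:45 at or before RM5 starts Sep 4 13:00 → clear.
RM2: ends Sep 2 22:15 at or before RM5 starts Sep 4 13:00 → clear.
RM3: ends Sep 3 16:45 at or before RM5 starts Sep 4 13:00 → clear.
RM4: ends Sep 4 08:30 at or before RM5 starts Sep 4 13:00 → clear.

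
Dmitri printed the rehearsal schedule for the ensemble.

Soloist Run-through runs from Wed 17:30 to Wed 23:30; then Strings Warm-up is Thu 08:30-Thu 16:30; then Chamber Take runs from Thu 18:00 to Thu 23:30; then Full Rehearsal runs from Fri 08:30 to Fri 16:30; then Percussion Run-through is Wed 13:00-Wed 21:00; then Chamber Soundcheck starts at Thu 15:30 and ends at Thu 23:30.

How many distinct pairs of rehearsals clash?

3

Sorted by start: Percussion Run-through, Soloist Run-through, Strings Warm-up, Chamber Soundcheck, Chamber Take, Full Rehearsal.
Soloist Run-through starts before Percussion Run-through ends → Percussion Run-through and Soloist Run-through overlap.
Strings Warm-up starts after Percussion Run-through ends, so Percussion Run-through has no further overlaps.
Strings Warm-up starts after Soloist Run-through ends, so Soloist Run-through has no further overlaps.
Chamber Soundcheck starts before Strings Warm-up ends → Strings Warm-up and Chamber Soundcheck overlap.
Chamber Take starts after Strings Warm-up ends, so Strings Warm-up has no further overlaps.
Chamber Take starts before Chamber Soundcheck ends → Chamber Soundcheck and Chamber Take overlap.
Full Rehearsal starts after Chamber Soundcheck ends.
Full Rehearsal starts after Chamber Take ends.
Overlapping pairs: Chamber Soundcheck & Chamber Take, Chamber Soundcheck & Strings Warm-up, Percussion Run-through & Soloist Run-through — 3 in total.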